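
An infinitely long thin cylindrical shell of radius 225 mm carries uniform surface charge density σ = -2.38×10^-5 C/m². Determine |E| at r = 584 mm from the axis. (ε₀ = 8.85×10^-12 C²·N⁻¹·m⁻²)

E ≈ 1.04×10^6 V/m

Choose a coaxial cylinder of radius r = 584 mm (arbitrary length L) as the Gaussian surface (r > 225 mm).
The whole shell is enclosed: λ_enc = σ·2πR = (-2.38e-5)·2π·(0.225) = -3.365×10^-5 C/m.
By Gauss's law (flux through the curved wall only), E·2πrL = λ_enc L/ε₀.
E = |λ_enc|/(2πε₀r) = (3.365e-5)/(2π·8.85×10^-12·0.584) = 1.04×10^6 N/C.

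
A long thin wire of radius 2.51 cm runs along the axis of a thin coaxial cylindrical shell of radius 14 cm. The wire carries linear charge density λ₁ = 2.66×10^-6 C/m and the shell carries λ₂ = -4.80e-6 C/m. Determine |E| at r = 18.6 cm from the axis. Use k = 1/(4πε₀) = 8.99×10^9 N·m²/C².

E ≈ 2.07×10^5 N/C

By cylindrical symmetry E is radial; use a coaxial Gaussian cylinder of radius 18.6 cm and length L (r > 14 cm, enclosing both).
λ_enc = λ₁ + λ₂ = (2.66×10^-6) + (-4.80×10^-6) = -2.14×10^-6 C/m.
By Gauss's law (flux through the curved wall only), E·2πrL = λ_enc L/ε₀.
E = 2k|λ_enc|/r = 2(8.99×10^9)(2.14e-6)/(0.186) = 2.07×10^5 N/C.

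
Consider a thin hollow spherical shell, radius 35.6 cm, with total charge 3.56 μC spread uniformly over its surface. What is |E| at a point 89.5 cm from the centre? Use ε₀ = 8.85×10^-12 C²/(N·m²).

Symmetry ⇒ E = E(r) r̂. Gaussian sphere of radius r = 89.5 cm (r > 35.6 cm).
The entire shell is enclosed: Q_enc = 3.56×10^-6 C.
Applying ∮E·dA = Q_enc/ε₀ with Φ = E(4πr²):
E = |Q_enc|/(4πε₀r²) = (3.56×10^-6)/(4π·8.85×10^-12·(0.895)²) = 4.00×10^4 N/C.

E = 4.00×10^4 N/C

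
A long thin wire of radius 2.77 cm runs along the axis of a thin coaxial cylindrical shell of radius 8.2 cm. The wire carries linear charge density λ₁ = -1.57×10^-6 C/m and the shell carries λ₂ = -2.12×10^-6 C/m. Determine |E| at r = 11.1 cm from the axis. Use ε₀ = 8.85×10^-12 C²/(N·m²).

E = 5.98×10^5 N/C

By cylindrical symmetry E is radial; use a coaxial Gaussian cylinder of radius 11.1 cm and length L (r > 8.2 cm, enclosing both).
λ_enc = λ₁ + λ₂ = (-1.57×10^-6) + (-2.12×10^-6) = -3.69×10^-6 C/m.
Gauss's law: E·2πrL = λ_enc L/ε₀.
E = |λ_enc|/(2πε₀r) = (3.69×10^-6)/(2π·8.85×10^-12·0.111) = 5.98×10^5 N/C.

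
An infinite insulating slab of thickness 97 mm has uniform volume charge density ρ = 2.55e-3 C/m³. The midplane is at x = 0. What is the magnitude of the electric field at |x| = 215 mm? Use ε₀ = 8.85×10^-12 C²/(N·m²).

The point |x| = 215 mm lies outside the slab (half-thickness 0.0485 m). A symmetric pillbox spanning the full slab encloses Q_enc = ρ·d·A.
Flux = 2EA ⇒ E = |ρ|d/(2ε₀), independent of distance outside.
E = (2.55e-3)(0.097)/(2·8.85×10^-12) = 1.40e7 N/C.

1.40e7 N/C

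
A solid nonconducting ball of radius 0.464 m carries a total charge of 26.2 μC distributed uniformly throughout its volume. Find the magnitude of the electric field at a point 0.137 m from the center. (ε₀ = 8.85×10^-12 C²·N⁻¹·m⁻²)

E = 3.23×10^5 N/C

Use a concentric Gaussian sphere at r = 0.137 m (r < R).
Only the charge within r is enclosed: Q_enc = Q·(r/R)³ = (26.2 μC)·(0.137 m/0.464 m)³ = 6.744e-7 C.
Applying ∮E·dA = Q_enc/ε₀ with Φ = E(4πr²):
E = |Q_enc|/(4πε₀r²) = (6.744×10^-7)/(4π·8.85×10^-12·(0.137)²) = 3.23×10^5 N/C.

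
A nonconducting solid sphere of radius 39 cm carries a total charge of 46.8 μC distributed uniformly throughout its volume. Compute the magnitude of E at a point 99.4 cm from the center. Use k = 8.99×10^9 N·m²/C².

Use a concentric Gaussian sphere at r = 99.4 cm (r > R, so the entire charge is enclosed).
Q_enc = 46.8 μC = 4.68e-5 C.
By Gauss's law, ∮E·dA = E·4πr² = Q_enc/ε₀.
E = k|Q_enc|/r² = (8.99×10^9)(4.68×10^-5)/(0.994)² = 4.26e5 N/C.

E = 4.26×10^5 N/C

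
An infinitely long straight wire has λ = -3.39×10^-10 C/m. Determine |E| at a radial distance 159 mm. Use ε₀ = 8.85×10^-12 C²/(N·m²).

Coaxial Gaussian cylinder, radius r = 159 mm, length L.
Q_enc = λL, so λ_enc = -3.39×10^-10 C/m.
By Gauss's law (flux through the curved wall only), E·2πrL = λ_enc L/ε₀.
E = |λ_enc|/(2πε₀r) = (3.39e-10)/(2π·8.85×10^-12·0.159) = 38.3 N/C.

E ≈ 38.3 N/C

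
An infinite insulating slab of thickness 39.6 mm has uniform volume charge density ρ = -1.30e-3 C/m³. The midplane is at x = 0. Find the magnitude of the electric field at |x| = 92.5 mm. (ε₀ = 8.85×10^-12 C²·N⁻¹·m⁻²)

The point |x| = 92.5 mm lies outside the slab (half-thickness 0.0198 m). A symmetric pillbox spanning the full slab encloses Q_enc = ρ·d·A.
Flux = 2EA ⇒ E = |ρ|d/(2ε₀), independent of distance outside.
E = (1.30×10^-3)(0.0396)/(2·8.85×10^-12) = 2.91×10^6 N/C.

2.91×10^6 V/m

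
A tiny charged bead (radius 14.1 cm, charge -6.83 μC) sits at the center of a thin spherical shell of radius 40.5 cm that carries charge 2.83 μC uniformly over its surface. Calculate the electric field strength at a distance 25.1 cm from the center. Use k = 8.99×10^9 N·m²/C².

By spherical symmetry E is radial; choose a Gaussian sphere of radius r = 25.1 cm (between the bodies, 14.1 cm < r < 40.5 cm).
The shell at 40.5 cm lies outside the Gaussian surface, so Q_enc = -6.83 μC = -6.83×10^-6 C.
By Gauss's law, ∮E·dA = E·4πr² = Q_enc/ε₀.
E = k|Q_enc|/r² = (8.99×10^9)(6.83×10^-6)/(0.251)² = 9.75e5 N/C.

|E| ≈ 9.75e5 N/C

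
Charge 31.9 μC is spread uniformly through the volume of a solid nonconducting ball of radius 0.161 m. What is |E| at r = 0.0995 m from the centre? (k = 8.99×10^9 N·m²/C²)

|E| = 6.84e6 N/C

Use a concentric Gaussian sphere at r = 0.0995 m (r < R).
Only the charge within r is enclosed: Q_enc = Q·(r/R)³ = (31.9 μC)·(0.0995 m/0.161 m)³ = 7.53×10^-6 C.
Applying ∮E·dA = Q_enc/ε₀ with Φ = E(4πr²):
E = k|Q_enc|/r² = (8.99×10^9)(7.53×10^-6)/(0.0995)² = 6.84×10^6 N/C.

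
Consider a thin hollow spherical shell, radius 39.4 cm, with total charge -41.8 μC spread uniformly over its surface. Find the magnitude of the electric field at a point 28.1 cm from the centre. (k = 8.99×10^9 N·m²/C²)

|E| = 0 N/C

Take a concentric spherical Gaussian surface of radius r = 28.1 cm (inside the shell, r < 39.4 cm).
All the charge is outside the Gaussian surface: Q_enc = 0, hence E = 0 everywhere inside the shell.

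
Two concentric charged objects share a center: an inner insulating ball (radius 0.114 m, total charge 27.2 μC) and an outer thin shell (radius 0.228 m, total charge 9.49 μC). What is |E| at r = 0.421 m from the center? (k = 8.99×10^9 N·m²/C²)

1.86e6 N/C

Take a concentric spherical Gaussian surface of radius r = 0.421 m (r > 0.228 m, enclosing both).
Q_enc = (27.2 μC) + (9.49 μC) = 3.669×10^-5 C.
Applying ∮E·dA = Q_enc/ε₀ with Φ = E(4πr²):
E = k|Q_enc|/r² = (8.99×10^9)(3.669e-5)/(0.421)² = 1.86e6 N/C.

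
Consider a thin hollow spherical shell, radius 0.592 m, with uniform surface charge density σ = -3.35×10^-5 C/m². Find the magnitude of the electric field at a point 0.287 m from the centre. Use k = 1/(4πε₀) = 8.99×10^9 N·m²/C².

E = 0

By spherical symmetry E is radial; choose a Gaussian sphere of radius r = 0.287 m (inside the shell, r < 0.592 m).
No charge lies within this surface, so Q_enc = 0 and Gauss's law gives E·4πr² = 0 ⇒ E = 0.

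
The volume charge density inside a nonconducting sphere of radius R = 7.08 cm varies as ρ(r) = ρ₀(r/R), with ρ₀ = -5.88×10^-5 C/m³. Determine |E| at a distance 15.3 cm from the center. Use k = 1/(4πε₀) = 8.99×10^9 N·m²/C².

2.52×10^4 V/m

Take a concentric spherical Gaussian surface of radius r = 15.3 cm (r > R, all charge enclosed).
Q_enc = 4π ∫₀^R ρ₀(r'/R)^1 r'² dr' = 4πρ₀R³/4 = -6.556e-8 C.
Gauss's law: E·4πr² = Q_enc/ε₀.
E = k|Q_enc|/r² = (8.99×10^9)(6.556×10^-8)/(0.153)² = 2.52×10^4 N/C.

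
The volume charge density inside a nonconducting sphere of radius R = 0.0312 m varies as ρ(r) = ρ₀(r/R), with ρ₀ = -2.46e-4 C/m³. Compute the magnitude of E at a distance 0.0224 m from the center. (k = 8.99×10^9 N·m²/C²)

E ≈ 1.12e5 N/C

Use a concentric Gaussian sphere at r = 0.0224 m (r < R).
Integrate the density: Q_enc = 4π ∫₀^r ρ₀(r'/R)^1 r'² dr' = 4πρ₀ r^4/(4·R) = -6.236×10^-9 C.
Since E is radial and uniform over the Gaussian sphere, Φ = E·4πr² = Q_enc/ε₀.
E = k|Q_enc|/r² = (8.99×10^9)(6.236×10^-9)/(0.0224)² = 1.12×10^5 N/C.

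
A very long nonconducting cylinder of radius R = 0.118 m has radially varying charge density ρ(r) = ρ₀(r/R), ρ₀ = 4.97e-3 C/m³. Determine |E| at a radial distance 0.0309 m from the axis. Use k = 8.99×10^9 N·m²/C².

1.51×10^6 N/C

Take a coaxial cylindrical Gaussian surface of radius r = 0.0309 m and length L (r < R).
Integrating ρ over the cross-section to radius r: λ_enc = (2πρ₀/R) ∫₀^r r'^2 dr' = 2πρ₀ r^3/(3·R) = 2.603e-6 C/m.
Since E is radial and uniform over the curved surface, Φ = E·2πrL = Q_enc/ε₀ = λ_enc L/ε₀.
E = 2k|λ_enc|/r = 2(8.99×10^9)(2.603×10^-6)/(0.0309) = 1.51e6 N/C.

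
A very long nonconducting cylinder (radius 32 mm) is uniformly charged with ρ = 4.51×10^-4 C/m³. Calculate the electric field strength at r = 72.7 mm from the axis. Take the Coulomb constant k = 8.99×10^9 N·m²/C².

|E| = 3.59×10^5 N/C

Coaxial Gaussian cylinder, radius r = 72.7 mm, length L (r > 32 mm, full cross-section enclosed).
λ_enc = ρ·πR² = (4.51×10^-4)π(0.032)² = 1.451×10^-6 C/m.
Gauss's law: E·2πrL = λ_enc L/ε₀.
E = 2k|λ_enc|/r = 2(8.99×10^9)(1.451×10^-6)/(0.0727) = 3.59e5 N/C.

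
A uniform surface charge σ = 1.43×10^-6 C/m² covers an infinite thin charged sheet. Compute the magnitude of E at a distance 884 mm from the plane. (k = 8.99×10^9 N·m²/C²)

The symmetry is planar: E is normal to the sheet and the same magnitude on both sides. Take a pillbox straddling the sheet with end-cap area A.
Flux Φ = 2EA and Q_enc = σA, so 2EA = σA/ε₀ ⇒ E = |σ|/(2ε₀), independent of distance.
E = 2πk|σ| = 2π(8.99×10^9)(1.43e-6) = 8.08e4 N/C.

E ≈ 8.08e4 N/C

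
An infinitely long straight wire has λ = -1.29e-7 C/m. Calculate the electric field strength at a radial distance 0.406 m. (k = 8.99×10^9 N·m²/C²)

By cylindrical symmetry E is radial; use a coaxial Gaussian cylinder of radius 0.406 m and length L.
Q_enc = λL, so λ_enc = -1.29×10^-7 C/m.
Since E is radial and uniform over the curved surface, Φ = E·2πrL = Q_enc/ε₀ = λ_enc L/ε₀.
E = 2k|λ_enc|/r = 2(8.99×10^9)(1.29×10^-7)/(0.406) = 5.71×10^3 N/C.

E = 5.71×10^3 N/C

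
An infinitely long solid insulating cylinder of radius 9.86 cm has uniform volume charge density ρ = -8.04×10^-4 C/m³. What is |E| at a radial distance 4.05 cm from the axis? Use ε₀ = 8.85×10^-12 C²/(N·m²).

1.84×10^6 N/C

By cylindrical symmetry E is radial; use a coaxial Gaussian cylinder of radius 4.05 cm and length L (r < R).
Enclosed charge per unit length: λ_enc = ρ·πr² = (-8.04×10^-4)π(0.0405)² = -4.143×10^-6 C/m.
Gauss's law: E·2πrL = λ_enc L/ε₀.
E = |λ_enc|/(2πε₀r) = (4.143e-6)/(2π·8.85×10^-12·0.0405) = 1.84×10^6 N/C.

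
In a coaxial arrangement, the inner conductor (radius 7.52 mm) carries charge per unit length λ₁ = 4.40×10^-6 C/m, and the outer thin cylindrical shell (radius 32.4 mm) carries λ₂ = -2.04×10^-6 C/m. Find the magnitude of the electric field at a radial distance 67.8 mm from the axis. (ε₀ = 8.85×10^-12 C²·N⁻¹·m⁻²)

|E| = 6.26e5 N/C

Choose a coaxial cylinder of radius r = 67.8 mm (arbitrary length L) as the Gaussian surface (r > 32.4 mm, enclosing both).
λ_enc = λ₁ + λ₂ = (4.40e-6) + (-2.04×10^-6) = 2.36e-6 C/m.
Since E is radial and uniform over the curved surface, Φ = E·2πrL = Q_enc/ε₀ = λ_enc L/ε₀.
E = |λ_enc|/(2πε₀r) = (2.36e-6)/(2π·8.85×10^-12·0.0678) = 6.26e5 N/C.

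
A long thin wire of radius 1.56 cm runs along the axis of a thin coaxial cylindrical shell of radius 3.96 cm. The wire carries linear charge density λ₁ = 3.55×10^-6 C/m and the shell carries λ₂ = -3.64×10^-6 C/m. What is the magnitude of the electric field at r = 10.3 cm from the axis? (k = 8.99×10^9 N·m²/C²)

|E| ≈ 1.57e4 N/C

Take a coaxial cylindrical Gaussian surface of radius r = 10.3 cm and length L (r > 3.96 cm, enclosing both).
λ_enc = λ₁ + λ₂ = (3.55e-6) + (-3.64×10^-6) = -9.00×10^-8 C/m.
Since E is radial and uniform over the curved surface, Φ = E·2πrL = Q_enc/ε₀ = λ_enc L/ε₀.
E = 2k|λ_enc|/r = 2(8.99×10^9)(9.00×10^-8)/(0.103) = 1.57×10^4 N/C.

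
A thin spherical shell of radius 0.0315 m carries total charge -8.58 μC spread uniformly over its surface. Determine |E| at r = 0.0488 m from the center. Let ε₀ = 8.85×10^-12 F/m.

E = 3.24e7 V/m

Symmetry ⇒ E = E(r) r̂. Gaussian sphere of radius r = 0.0488 m (r > 0.0315 m).
The entire shell is enclosed: Q_enc = -8.58×10^-6 C.
Applying ∮E·dA = Q_enc/ε₀ with Φ = E(4πr²):
E = |Q_enc|/(4πε₀r²) = (8.58×10^-6)/(4π·8.85×10^-12·(0.0488)²) = 3.24e7 N/C.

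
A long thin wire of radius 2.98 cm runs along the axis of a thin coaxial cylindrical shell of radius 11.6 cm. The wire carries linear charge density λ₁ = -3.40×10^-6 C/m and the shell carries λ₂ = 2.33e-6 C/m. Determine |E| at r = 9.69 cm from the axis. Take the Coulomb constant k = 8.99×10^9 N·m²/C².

Coaxial Gaussian cylinder, radius r = 9.69 cm, length L (between the conductors, 2.98 cm < r < 11.6 cm).
The shell at 11.6 cm lies outside the Gaussian surface, so λ_enc = λ₁ = -3.40×10^-6 C/m.
Since E is radial and uniform over the curved surface, Φ = E·2πrL = Q_enc/ε₀ = λ_enc L/ε₀.
E = 2k|λ_enc|/r = 2(8.99×10^9)(3.40×10^-6)/(0.0969) = 6.31×10^5 N/C.

|E| ≈ 6.31×10^5 V/m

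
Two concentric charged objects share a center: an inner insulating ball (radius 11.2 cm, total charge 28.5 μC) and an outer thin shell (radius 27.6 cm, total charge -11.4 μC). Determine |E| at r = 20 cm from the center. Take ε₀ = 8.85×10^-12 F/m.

|E| ≈ 6.41×10^6 V/m

Take a concentric spherical Gaussian surface of radius r = 20 cm (between the bodies, 11.2 cm < r < 27.6 cm).
The shell at 27.6 cm lies outside the Gaussian surface, so Q_enc = 28.5 μC = 2.85e-5 C.
Applying ∮E·dA = Q_enc/ε₀ with Φ = E(4πr²):
E = |Q_enc|/(4πε₀r²) = (2.85e-5)/(4π·8.85×10^-12·(0.2)²) = 6.41×10^6 N/C.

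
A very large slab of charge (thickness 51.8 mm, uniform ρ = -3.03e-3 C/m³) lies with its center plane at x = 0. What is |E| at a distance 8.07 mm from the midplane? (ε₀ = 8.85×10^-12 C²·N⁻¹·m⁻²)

E = 2.76×10^6 N/C

By symmetry E is perpendicular to the slab. A Gaussian pillbox from −8.07 mm to +8.07 mm (face area A) lies entirely within the slab.
Q_enc = ρ·(2x)·A and flux = 2EA, so 2EA = 2ρxA/ε₀ ⇒ E = |ρ|x/ε₀.
E = (3.03×10^-3)(0.00807)/(8.85×10^-12) = 2.76×10^6 N/C.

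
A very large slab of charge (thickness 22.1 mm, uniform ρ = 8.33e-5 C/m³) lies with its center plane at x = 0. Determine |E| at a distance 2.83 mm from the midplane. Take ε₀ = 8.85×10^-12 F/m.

By symmetry E is perpendicular to the slab. A Gaussian pillbox from −2.83 mm to +2.83 mm (face area A) lies entirely within the slab.
Q_enc = ρ·(2x)·A and flux = 2EA, so 2EA = 2ρxA/ε₀ ⇒ E = |ρ|x/ε₀.
E = (8.33×10^-5)(0.00283)/(8.85×10^-12) = 2.66×10^4 N/C.

|E| ≈ 2.66×10^4 N/C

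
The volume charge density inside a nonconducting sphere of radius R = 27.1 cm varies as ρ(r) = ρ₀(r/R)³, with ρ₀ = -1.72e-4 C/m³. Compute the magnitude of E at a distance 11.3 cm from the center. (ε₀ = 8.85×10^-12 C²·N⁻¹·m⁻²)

By spherical symmetry E is radial; choose a Gaussian sphere of radius r = 11.3 cm (r < R).
Q_enc = ∫₀^r ρ(r')·4πr'² dr' = (4πρ₀/R³) ∫₀^r r'^5 dr' = 4πρ₀ r^6/(6·R³) = -3.768×10^-8 C.
Gauss's law: E·4πr² = Q_enc/ε₀.
E = |Q_enc|/(4πε₀r²) = (3.768×10^-8)/(4π·8.85×10^-12·(0.113)²) = 2.65×10^4 N/C.

|E| = 2.65×10^4 N/C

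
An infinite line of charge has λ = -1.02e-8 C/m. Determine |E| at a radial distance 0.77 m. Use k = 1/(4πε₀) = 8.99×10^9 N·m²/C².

238 N/C

Coaxial Gaussian cylinder, radius r = 0.77 m, length L.
Q_enc = λL, so λ_enc = -1.02×10^-8 C/m.
Since E is radial and uniform over the curved surface, Φ = E·2πrL = Q_enc/ε₀ = λ_enc L/ε₀.
E = 2k|λ_enc|/r = 2(8.99×10^9)(1.02e-8)/(0.77) = 238 N/C.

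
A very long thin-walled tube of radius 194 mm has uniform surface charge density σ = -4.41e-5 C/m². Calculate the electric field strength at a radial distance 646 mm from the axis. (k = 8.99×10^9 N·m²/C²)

Coaxial Gaussian cylinder, radius r = 646 mm, length L (r > 194 mm).
The whole shell is enclosed: λ_enc = σ·2πR = (-4.41×10^-5)·2π·(0.194) = -5.376×10^-5 C/m.
Since E is radial and uniform over the curved surface, Φ = E·2πrL = Q_enc/ε₀ = λ_enc L/ε₀.
E = 2k|λ_enc|/r = 2(8.99×10^9)(5.376×10^-5)/(0.646) = 1.50×10^6 N/C.

E ≈ 1.50×10^6 V/m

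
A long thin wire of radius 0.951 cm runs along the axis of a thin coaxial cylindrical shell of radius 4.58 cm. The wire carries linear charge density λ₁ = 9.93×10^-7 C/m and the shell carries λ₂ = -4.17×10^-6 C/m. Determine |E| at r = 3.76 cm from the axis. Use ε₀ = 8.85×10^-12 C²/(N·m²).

By cylindrical symmetry E is radial; use a coaxial Gaussian cylinder of radius 3.76 cm and length L (between the conductors, 0.951 cm < r < 4.58 cm).
Only the inner wire is enclosed; the outer shell contributes nothing inside itself. λ_enc = λ₁ = 9.93e-7 C/m.
Gauss's law: E·2πrL = λ_enc L/ε₀.
E = |λ_enc|/(2πε₀r) = (9.93×10^-7)/(2π·8.85×10^-12·0.0376) = 4.75×10^5 N/C.

|E| = 4.75×10^5 N/C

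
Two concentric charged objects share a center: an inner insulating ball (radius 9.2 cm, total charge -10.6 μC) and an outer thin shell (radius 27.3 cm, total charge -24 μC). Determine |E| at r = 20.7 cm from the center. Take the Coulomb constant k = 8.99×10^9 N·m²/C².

2.22×10^6 N/C

Take a concentric spherical Gaussian surface of radius r = 20.7 cm (between the bodies, 9.2 cm < r < 27.3 cm).
The shell at 27.3 cm lies outside the Gaussian surface, so Q_enc = -10.6 μC = -1.06×10^-5 C.
Since E is radial and uniform over the Gaussian sphere, Φ = E·4πr² = Q_enc/ε₀.
E = k|Q_enc|/r² = (8.99×10^9)(1.06e-5)/(0.207)² = 2.22×10^6 N/C.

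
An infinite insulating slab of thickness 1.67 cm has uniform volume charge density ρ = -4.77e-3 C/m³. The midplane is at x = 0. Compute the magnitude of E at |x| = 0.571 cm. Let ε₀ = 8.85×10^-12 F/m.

E = 3.08e6 N/C

By symmetry E is perpendicular to the slab. A Gaussian pillbox from −0.571 cm to +0.571 cm (face area A) lies entirely within the slab.
Q_enc = ρ·(2x)·A and flux = 2EA, so 2EA = 2ρxA/ε₀ ⇒ E = |ρ|x/ε₀.
E = (4.77×10^-3)(0.00571)/(8.85×10^-12) = 3.08e6 N/C.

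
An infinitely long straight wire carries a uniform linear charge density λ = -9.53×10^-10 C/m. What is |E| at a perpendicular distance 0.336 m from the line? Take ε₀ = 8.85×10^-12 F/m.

By cylindrical symmetry E is radial; use a coaxial Gaussian cylinder of radius 0.336 m and length L.
Q_enc = λL, so λ_enc = -9.53×10^-10 C/m.
By Gauss's law (flux through the curved wall only), E·2πrL = λ_enc L/ε₀.
E = |λ_enc|/(2πε₀r) = (9.53×10^-10)/(2π·8.85×10^-12·0.336) = 51 N/C.

E ≈ 51 N/C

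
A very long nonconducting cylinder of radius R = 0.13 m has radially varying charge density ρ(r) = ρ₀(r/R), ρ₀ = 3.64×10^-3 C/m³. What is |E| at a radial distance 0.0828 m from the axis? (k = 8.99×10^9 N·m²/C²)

By cylindrical symmetry E is radial; use a coaxial Gaussian cylinder of radius 0.0828 m and length L (r < R).
Integrating ρ over the cross-section to radius r: λ_enc = (2πρ₀/R) ∫₀^r r'^2 dr' = 2πρ₀ r^3/(3·R) = 3.329×10^-5 C/m.
Gauss's law: E·2πrL = λ_enc L/ε₀.
E = 2k|λ_enc|/r = 2(8.99×10^9)(3.329e-5)/(0.0828) = 7.23e6 N/C.

|E| ≈ 7.23×10^6 V/m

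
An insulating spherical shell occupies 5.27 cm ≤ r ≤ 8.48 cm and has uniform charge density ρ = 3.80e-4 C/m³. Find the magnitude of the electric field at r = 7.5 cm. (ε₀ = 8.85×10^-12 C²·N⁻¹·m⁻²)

|E| = 7.01e5 V/m

Use a concentric Gaussian sphere at r = 7.5 cm (within the shell material, 5.27 cm < r < 8.48 cm).
Enclosed charge is the volume from a to r: Q_enc = (4π/3)ρ(r³ − a³) = 4.385×10^-7 C.
Since E is radial and uniform over the Gaussian sphere, Φ = E·4πr² = Q_enc/ε₀.
E = |Q_enc|/(4πε₀r²) = (4.385×10^-7)/(4π·8.85×10^-12·(0.075)²) = 7.01e5 N/C.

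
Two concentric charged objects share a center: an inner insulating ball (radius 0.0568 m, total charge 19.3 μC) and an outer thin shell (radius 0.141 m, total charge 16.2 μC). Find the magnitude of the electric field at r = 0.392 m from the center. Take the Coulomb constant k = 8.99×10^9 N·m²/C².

2.08e6 N/C

Use a concentric Gaussian sphere at r = 0.392 m (r > 0.141 m, enclosing both).
Q_enc = (19.3 μC) + (16.2 μC) = 3.55×10^-5 C.
Gauss's law: E·4πr² = Q_enc/ε₀.
E = k|Q_enc|/r² = (8.99×10^9)(3.55×10^-5)/(0.392)² = 2.08×10^6 N/C.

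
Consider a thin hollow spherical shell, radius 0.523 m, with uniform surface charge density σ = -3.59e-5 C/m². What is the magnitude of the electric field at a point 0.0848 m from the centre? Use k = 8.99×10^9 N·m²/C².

Symmetry ⇒ E = E(r) r̂. Gaussian sphere of radius r = 0.0848 m (inside the shell, r < 0.523 m).
No charge lies within this surface, so Q_enc = 0 and Gauss's law gives E·4πr² = 0 ⇒ E = 0.

E = 0 (no enclosed charge)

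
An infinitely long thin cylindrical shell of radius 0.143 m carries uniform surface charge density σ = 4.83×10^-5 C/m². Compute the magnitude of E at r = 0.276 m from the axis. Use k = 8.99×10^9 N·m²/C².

Take a coaxial cylindrical Gaussian surface of radius r = 0.276 m and length L (r > 0.143 m).
The whole shell is enclosed: λ_enc = σ·2πR = (4.83×10^-5)·2π·(0.143) = 4.34e-5 C/m.
Applying ∮E·dA = Q_enc/ε₀ with the end caps contributing no flux:
E = 2k|λ_enc|/r = 2(8.99×10^9)(4.34e-5)/(0.276) = 2.83×10^6 N/C.

2.83×10^6 V/m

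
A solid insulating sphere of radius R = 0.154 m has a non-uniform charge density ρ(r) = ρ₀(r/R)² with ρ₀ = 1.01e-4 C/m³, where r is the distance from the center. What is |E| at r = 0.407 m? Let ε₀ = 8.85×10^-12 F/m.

Take a concentric spherical Gaussian surface of radius r = 0.407 m (r > R, all charge enclosed).
Q_enc = 4π ∫₀^R ρ₀(r'/R)^2 r'² dr' = 4πρ₀R³/5 = 9.271×10^-7 C.
Applying ∮E·dA = Q_enc/ε₀ with Φ = E(4πr²):
E = |Q_enc|/(4πε₀r²) = (9.271e-7)/(4π·8.85×10^-12·(0.407)²) = 5.03e4 N/C.

|E| = 5.03e4 N/C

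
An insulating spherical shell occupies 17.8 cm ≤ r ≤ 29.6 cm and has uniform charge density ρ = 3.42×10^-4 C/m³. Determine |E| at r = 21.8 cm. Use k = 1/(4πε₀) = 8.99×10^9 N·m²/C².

E = 1.28×10^6 N/C

Use a concentric Gaussian sphere at r = 21.8 cm (within the shell material, 17.8 cm < r < 29.6 cm).
Enclosed charge is the volume from a to r: Q_enc = (4π/3)ρ(r³ − a³) = 6.762×10^-6 C.
Gauss's law: E·4πr² = Q_enc/ε₀.
E = k|Q_enc|/r² = (8.99×10^9)(6.762×10^-6)/(0.218)² = 1.28×10^6 N/C.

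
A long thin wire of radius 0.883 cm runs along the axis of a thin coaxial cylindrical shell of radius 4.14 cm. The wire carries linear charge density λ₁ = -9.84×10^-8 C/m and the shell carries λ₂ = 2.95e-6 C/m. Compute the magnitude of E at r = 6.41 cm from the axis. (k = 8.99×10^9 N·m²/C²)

Take a coaxial cylindrical Gaussian surface of radius r = 6.41 cm and length L (r > 4.14 cm, enclosing both).
λ_enc = λ₁ + λ₂ = (-9.84e-8) + (2.95e-6) = 2.852e-6 C/m.
Gauss's law: E·2πrL = λ_enc L/ε₀.
E = 2k|λ_enc|/r = 2(8.99×10^9)(2.852×10^-6)/(0.0641) = 8.00×10^5 N/C.

E ≈ 8.00e5 N/C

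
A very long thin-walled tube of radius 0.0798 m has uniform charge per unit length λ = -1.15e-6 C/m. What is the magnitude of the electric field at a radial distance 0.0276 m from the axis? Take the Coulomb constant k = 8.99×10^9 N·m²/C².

Take a coaxial cylindrical Gaussian surface of radius r = 0.0276 m and length L (r < 0.0798 m, inside the shell).
All the surface charge lies outside this cylinder: Q_enc = 0, hence E = 0.

|E| = 0 N/C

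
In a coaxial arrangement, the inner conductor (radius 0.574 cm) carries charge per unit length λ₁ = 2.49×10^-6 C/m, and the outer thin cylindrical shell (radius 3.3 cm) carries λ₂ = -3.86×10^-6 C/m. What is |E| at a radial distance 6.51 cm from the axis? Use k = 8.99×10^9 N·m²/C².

|E| ≈ 3.78e5 V/m

Take a coaxial cylindrical Gaussian surface of radius r = 6.51 cm and length L (r > 3.3 cm, enclosing both).
λ_enc = λ₁ + λ₂ = (2.49×10^-6) + (-3.86×10^-6) = -1.37×10^-6 C/m.
By Gauss's law (flux through the curved wall only), E·2πrL = λ_enc L/ε₀.
E = 2k|λ_enc|/r = 2(8.99×10^9)(1.37e-6)/(0.0651) = 3.78×10^5 N/C.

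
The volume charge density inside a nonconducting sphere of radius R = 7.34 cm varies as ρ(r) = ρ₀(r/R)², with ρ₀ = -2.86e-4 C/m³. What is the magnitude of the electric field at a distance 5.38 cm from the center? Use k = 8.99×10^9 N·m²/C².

Use a concentric Gaussian sphere at r = 5.38 cm (r < R).
Q_enc = ∫₀^r ρ(r')·4πr'² dr' = (4πρ₀/R²) ∫₀^r r'^4 dr' = 4πρ₀ r^5/(5·R²) = -6.013×10^-8 C.
Since E is radial and uniform over the Gaussian sphere, Φ = E·4πr² = Q_enc/ε₀.
E = k|Q_enc|/r² = (8.99×10^9)(6.013×10^-8)/(0.0538)² = 1.87e5 N/C.

|E| = 1.87e5 N/C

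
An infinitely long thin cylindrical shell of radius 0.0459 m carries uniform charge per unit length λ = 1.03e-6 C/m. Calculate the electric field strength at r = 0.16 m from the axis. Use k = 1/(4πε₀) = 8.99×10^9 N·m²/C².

Choose a coaxial cylinder of radius r = 0.16 m (arbitrary length L) as the Gaussian surface (r > 0.0459 m).
The full line charge is enclosed: λ_enc = 1.03×10^-6 C/m.
Gauss's law: E·2πrL = λ_enc L/ε₀.
E = 2k|λ_enc|/r = 2(8.99×10^9)(1.03×10^-6)/(0.16) = 1.16×10^5 N/C.

|E| = 1.16e5 V/m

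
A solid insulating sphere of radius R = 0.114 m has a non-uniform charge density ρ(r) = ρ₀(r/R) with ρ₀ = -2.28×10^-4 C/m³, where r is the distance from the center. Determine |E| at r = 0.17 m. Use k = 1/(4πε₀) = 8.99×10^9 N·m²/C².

|E| = 3.30e5 V/m

Symmetry ⇒ E = E(r) r̂. Gaussian sphere of radius r = 0.17 m (r > R, all charge enclosed).
Q_enc = 4π ∫₀^R ρ₀(r'/R)^1 r'² dr' = 4πρ₀R³/4 = -1.061e-6 C.
Gauss's law: E·4πr² = Q_enc/ε₀.
E = k|Q_enc|/r² = (8.99×10^9)(1.061×10^-6)/(0.17)² = 3.30e5 N/C.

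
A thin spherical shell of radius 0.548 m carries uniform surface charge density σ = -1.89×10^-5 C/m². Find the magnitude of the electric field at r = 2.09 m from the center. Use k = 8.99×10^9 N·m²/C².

|E| = 1.47×10^5 N/C

By spherical symmetry E is radial; choose a Gaussian sphere of radius r = 2.09 m (r > 0.548 m).
The entire shell is enclosed: Q_enc = σ·4πR² = (-1.89×10^-5)·4π·(0.548)² = -7.132×10^-5 C.
Since E is radial and uniform over the Gaussian sphere, Φ = E·4πr² = Q_enc/ε₀.
E = k|Q_enc|/r² = (8.99×10^9)(7.132×10^-5)/(2.09)² = 1.47e5 N/C.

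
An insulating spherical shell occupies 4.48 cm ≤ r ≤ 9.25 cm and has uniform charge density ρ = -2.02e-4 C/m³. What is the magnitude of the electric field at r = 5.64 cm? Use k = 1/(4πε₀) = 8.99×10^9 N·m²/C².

2.14e5 N/C

Take a concentric spherical Gaussian surface of radius r = 5.64 cm (within the shell material, 4.48 cm < r < 9.25 cm).
Enclosed charge is the volume from a to r: Q_enc = (4π/3)ρ(r³ − a³) = -7.572×10^-8 C.
Applying ∮E·dA = Q_enc/ε₀ with Φ = E(4πr²):
E = k|Q_enc|/r² = (8.99×10^9)(7.572×10^-8)/(0.0564)² = 2.14×10^5 N/C.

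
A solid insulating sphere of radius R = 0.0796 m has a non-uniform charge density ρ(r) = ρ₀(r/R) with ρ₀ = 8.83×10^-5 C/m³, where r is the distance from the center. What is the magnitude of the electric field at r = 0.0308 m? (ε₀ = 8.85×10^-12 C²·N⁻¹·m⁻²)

E = 2.97×10^4 N/C

Take a concentric spherical Gaussian surface of radius r = 0.0308 m (r < R).
Integrate the density: Q_enc = 4π ∫₀^r ρ₀(r'/R)^1 r'² dr' = 4πρ₀ r^4/(4·R) = 3.136×10^-9 C.
Gauss's law: E·4πr² = Q_enc/ε₀.
E = |Q_enc|/(4πε₀r²) = (3.136×10^-9)/(4π·8.85×10^-12·(0.0308)²) = 2.97×10^4 N/C.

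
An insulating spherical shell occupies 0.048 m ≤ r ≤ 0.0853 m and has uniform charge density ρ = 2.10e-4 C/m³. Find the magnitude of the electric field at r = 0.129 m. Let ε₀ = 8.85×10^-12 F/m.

|E| ≈ 2.42×10^5 N/C

By spherical symmetry E is radial; choose a Gaussian sphere of radius r = 0.129 m (r > 0.0853 m, enclosing the whole shell).
Q_enc = ρ·(4π/3)(b³ − a³) = (2.10×10^-4)·(4π/3)·((0.0853)³ − (0.048)³) = 4.487×10^-7 C.
Gauss's law: E·4πr² = Q_enc/ε₀.
E = |Q_enc|/(4πε₀r²) = (4.487×10^-7)/(4π·8.85×10^-12·(0.129)²) = 2.42×10^5 N/C.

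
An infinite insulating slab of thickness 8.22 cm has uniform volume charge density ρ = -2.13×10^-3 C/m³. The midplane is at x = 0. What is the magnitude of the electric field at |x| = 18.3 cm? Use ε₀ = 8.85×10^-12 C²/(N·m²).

|E| = 9.89e6 N/C

The point |x| = 18.3 cm lies outside the slab (half-thickness 0.0411 m). A symmetric pillbox spanning the full slab encloses Q_enc = ρ·d·A.
Flux = 2EA ⇒ E = |ρ|d/(2ε₀), independent of distance outside.
E = (2.13×10^-3)(0.0822)/(2·8.85×10^-12) = 9.89×10^6 N/C.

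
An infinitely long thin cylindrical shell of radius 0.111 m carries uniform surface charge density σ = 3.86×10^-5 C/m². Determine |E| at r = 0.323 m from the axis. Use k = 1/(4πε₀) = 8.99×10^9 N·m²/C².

E ≈ 1.50e6 V/m

Take a coaxial cylindrical Gaussian surface of radius r = 0.323 m and length L (r > 0.111 m).
The whole shell is enclosed: λ_enc = σ·2πR = (3.86e-5)·2π·(0.111) = 2.692×10^-5 C/m.
Gauss's law: E·2πrL = λ_enc L/ε₀.
E = 2k|λ_enc|/r = 2(8.99×10^9)(2.692×10^-5)/(0.323) = 1.50e6 N/C.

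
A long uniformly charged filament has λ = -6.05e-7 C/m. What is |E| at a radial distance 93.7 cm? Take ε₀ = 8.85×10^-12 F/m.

Take a coaxial cylindrical Gaussian surface of radius r = 93.7 cm and length L.
Q_enc = λL, so λ_enc = -6.05×10^-7 C/m.
Since E is radial and uniform over the curved surface, Φ = E·2πrL = Q_enc/ε₀ = λ_enc L/ε₀.
E = |λ_enc|/(2πε₀r) = (6.05×10^-7)/(2π·8.85×10^-12·0.937) = 1.16×10^4 N/C.

|E| = 1.16e4 N/C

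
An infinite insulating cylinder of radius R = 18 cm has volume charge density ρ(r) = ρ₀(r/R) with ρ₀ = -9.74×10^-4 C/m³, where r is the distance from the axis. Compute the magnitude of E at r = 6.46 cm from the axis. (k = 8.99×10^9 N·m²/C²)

Take a coaxial cylindrical Gaussian surface of radius r = 6.46 cm and length L (r < R).
λ_enc = ∫₀^r ρ(r')·2πr' dr' = (2πρ₀/R)·r^3/3 = -3.055×10^-6 C/m.
By Gauss's law (flux through the curved wall only), E·2πrL = λ_enc L/ε₀.
E = 2k|λ_enc|/r = 2(8.99×10^9)(3.055×10^-6)/(0.0646) = 8.50×10^5 N/C.

E ≈ 8.50×10^5 V/m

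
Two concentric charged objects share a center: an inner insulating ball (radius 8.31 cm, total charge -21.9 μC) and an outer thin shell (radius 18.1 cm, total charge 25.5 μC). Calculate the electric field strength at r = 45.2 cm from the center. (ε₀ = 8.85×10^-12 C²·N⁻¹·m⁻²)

E ≈ 1.58e5 V/m

Symmetry ⇒ E = E(r) r̂. Gaussian sphere of radius r = 45.2 cm (r > 18.1 cm, enclosing both).
Q_enc = (-21.9 μC) + (25.5 μC) = 3.60e-6 C.
By Gauss's law, ∮E·dA = E·4πr² = Q_enc/ε₀.
E = |Q_enc|/(4πε₀r²) = (3.60×10^-6)/(4π·8.85×10^-12·(0.452)²) = 1.58e5 N/C.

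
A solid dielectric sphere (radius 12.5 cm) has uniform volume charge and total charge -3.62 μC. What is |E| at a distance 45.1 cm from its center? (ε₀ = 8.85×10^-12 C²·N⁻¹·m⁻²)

E = 1.60e5 N/C

Take a concentric spherical Gaussian surface of radius r = 45.1 cm (r > R, so the entire charge is enclosed).
Q_enc = -3.62 μC = -3.62e-6 C.
Since E is radial and uniform over the Gaussian sphere, Φ = E·4πr² = Q_enc/ε₀.
E = |Q_enc|/(4πε₀r²) = (3.62e-6)/(4π·8.85×10^-12·(0.451)²) = 1.60×10^5 N/C.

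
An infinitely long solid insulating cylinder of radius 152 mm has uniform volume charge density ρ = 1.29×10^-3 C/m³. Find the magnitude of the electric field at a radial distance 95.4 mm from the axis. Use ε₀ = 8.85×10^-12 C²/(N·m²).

By cylindrical symmetry E is radial; use a coaxial Gaussian cylinder of radius 95.4 mm and length L (r < R).
Enclosed charge per unit length: λ_enc = ρ·πr² = (1.29×10^-3)π(0.0954)² = 3.688×10^-5 C/m.
Gauss's law: E·2πrL = λ_enc L/ε₀.
E = |λ_enc|/(2πε₀r) = (3.688×10^-5)/(2π·8.85×10^-12·0.0954) = 6.95×10^6 N/C.

|E| = 6.95×10^6 N/C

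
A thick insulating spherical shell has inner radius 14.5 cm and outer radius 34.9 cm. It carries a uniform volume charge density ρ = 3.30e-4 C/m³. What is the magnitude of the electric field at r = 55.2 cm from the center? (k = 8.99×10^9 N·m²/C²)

E ≈ 1.61×10^6 V/m

By spherical symmetry E is radial; choose a Gaussian sphere of radius r = 55.2 cm (r > 34.9 cm, enclosing the whole shell).
Q_enc = ρ·(4π/3)(b³ − a³) = (3.30×10^-4)·(4π/3)·((0.349)³ − (0.145)³) = 5.455e-5 C.
Since E is radial and uniform over the Gaussian sphere, Φ = E·4πr² = Q_enc/ε₀.
E = k|Q_enc|/r² = (8.99×10^9)(5.455×10^-5)/(0.552)² = 1.61e6 N/C.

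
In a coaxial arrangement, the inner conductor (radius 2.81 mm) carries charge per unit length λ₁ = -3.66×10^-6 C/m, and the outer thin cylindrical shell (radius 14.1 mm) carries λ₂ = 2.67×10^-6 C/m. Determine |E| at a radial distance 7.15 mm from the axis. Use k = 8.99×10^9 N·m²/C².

E ≈ 9.20e6 N/C

By cylindrical symmetry E is radial; use a coaxial Gaussian cylinder of radius 7.15 mm and length L (between the conductors, 2.81 mm < r < 14.1 mm).
The shell at 14.1 mm lies outside the Gaussian surface, so λ_enc = λ₁ = -3.66×10^-6 C/m.
Gauss's law: E·2πrL = λ_enc L/ε₀.
E = 2k|λ_enc|/r = 2(8.99×10^9)(3.66e-6)/(0.00715) = 9.20e6 N/C.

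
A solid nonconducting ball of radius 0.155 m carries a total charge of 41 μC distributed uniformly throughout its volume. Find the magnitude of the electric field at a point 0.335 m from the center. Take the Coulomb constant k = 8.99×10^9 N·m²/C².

|E| = 3.28e6 N/C

Use a concentric Gaussian sphere at r = 0.335 m (r > R, so the entire charge is enclosed).
Q_enc = 41 μC = 4.10×10^-5 C.
Applying ∮E·dA = Q_enc/ε₀ with Φ = E(4πr²):
E = k|Q_enc|/r² = (8.99×10^9)(4.10×10^-5)/(0.335)² = 3.28e6 N/C.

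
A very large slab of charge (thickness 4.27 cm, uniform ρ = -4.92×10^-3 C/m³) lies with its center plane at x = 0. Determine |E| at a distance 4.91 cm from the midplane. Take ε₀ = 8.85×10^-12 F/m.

E ≈ 1.19e7 N/C

The point |x| = 4.91 cm lies outside the slab (half-thickness 0.02135 m). A symmetric pillbox spanning the full slab encloses Q_enc = ρ·d·A.
Flux = 2EA ⇒ E = |ρ|d/(2ε₀), independent of distance outside.
E = (4.92e-3)(0.0427)/(2·8.85×10^-12) = 1.19e7 N/C.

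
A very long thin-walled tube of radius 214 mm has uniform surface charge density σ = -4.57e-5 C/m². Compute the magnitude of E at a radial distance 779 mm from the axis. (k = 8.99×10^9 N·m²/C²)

Coaxial Gaussian cylinder, radius r = 779 mm, length L (r > 214 mm).
The whole shell is enclosed: λ_enc = σ·2πR = (-4.57×10^-5)·2π·(0.214) = -6.145×10^-5 C/m.
By Gauss's law (flux through the curved wall only), E·2πrL = λ_enc L/ε₀.
E = 2k|λ_enc|/r = 2(8.99×10^9)(6.145×10^-5)/(0.779) = 1.42×10^6 N/C.

E ≈ 1.42×10^6 N/C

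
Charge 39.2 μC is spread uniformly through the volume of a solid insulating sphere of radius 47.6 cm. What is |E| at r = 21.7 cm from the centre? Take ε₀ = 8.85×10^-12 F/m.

Take a concentric spherical Gaussian surface of radius r = 21.7 cm (r < R).
Only the charge within r is enclosed: Q_enc = Q·(r/R)³ = (39.2 μC)·(21.7 cm/47.6 cm)³ = 3.714e-6 C.
By Gauss's law, ∮E·dA = E·4πr² = Q_enc/ε₀.
E = |Q_enc|/(4πε₀r²) = (3.714×10^-6)/(4π·8.85×10^-12·(0.217)²) = 7.09e5 N/C.

|E| = 7.09e5 N/C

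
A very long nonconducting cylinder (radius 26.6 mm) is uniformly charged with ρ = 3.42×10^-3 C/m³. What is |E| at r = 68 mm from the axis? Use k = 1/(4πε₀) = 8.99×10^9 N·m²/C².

|E| = 2.01e6 V/m

By cylindrical symmetry E is radial; use a coaxial Gaussian cylinder of radius 68 mm and length L (r > 26.6 mm, full cross-section enclosed).
λ_enc = ρ·πR² = (3.42e-3)π(0.0266)² = 7.602e-6 C/m.
By Gauss's law (flux through the curved wall only), E·2πrL = λ_enc L/ε₀.
E = 2k|λ_enc|/r = 2(8.99×10^9)(7.602×10^-6)/(0.068) = 2.01×10^6 N/C.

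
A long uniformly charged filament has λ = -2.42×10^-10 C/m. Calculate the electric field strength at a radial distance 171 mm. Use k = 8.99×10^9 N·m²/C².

E = 25.4 N/C

Coaxial Gaussian cylinder, radius r = 171 mm, length L.
Q_enc = λL, so λ_enc = -2.42e-10 C/m.
By Gauss's law (flux through the curved wall only), E·2πrL = λ_enc L/ε₀.
E = 2k|λ_enc|/r = 2(8.99×10^9)(2.42×10^-10)/(0.171) = 25.4 N/C.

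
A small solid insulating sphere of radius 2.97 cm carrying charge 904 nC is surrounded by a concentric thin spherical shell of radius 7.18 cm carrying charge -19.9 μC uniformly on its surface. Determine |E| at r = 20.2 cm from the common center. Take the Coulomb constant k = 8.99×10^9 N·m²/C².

By spherical symmetry E is radial; choose a Gaussian sphere of radius r = 20.2 cm (r > 7.18 cm, enclosing both).
Q_enc = (904 nC) + (-19.9 μC) = -1.90×10^-5 C.
Gauss's law: E·4πr² = Q_enc/ε₀.
E = k|Q_enc|/r² = (8.99×10^9)(1.90×10^-5)/(0.202)² = 4.19e6 N/C.

|E| ≈ 4.19×10^6 N/C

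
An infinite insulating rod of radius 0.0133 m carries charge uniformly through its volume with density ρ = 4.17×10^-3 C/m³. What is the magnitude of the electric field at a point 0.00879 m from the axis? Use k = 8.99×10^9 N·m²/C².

|E| = 2.07×10^6 V/m

Choose a coaxial cylinder of radius r = 0.00879 m (arbitrary length L) as the Gaussian surface (r < R).
Charge inside radius r per length L is ρ·πr²·L, so λ_enc = ρπr² = 1.012×10^-6 C/m.
Applying ∮E·dA = Q_enc/ε₀ with the end caps contributing no flux:
E = 2k|λ_enc|/r = 2(8.99×10^9)(1.012e-6)/(0.00879) = 2.07×10^6 N/C.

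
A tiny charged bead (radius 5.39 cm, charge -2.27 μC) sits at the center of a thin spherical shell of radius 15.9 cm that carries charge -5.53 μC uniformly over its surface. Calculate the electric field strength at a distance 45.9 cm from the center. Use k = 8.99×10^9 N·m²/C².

|E| = 3.33×10^5 N/C

By spherical symmetry E is radial; choose a Gaussian sphere of radius r = 45.9 cm (r > 15.9 cm, enclosing both).
Q_enc = (-2.27 μC) + (-5.53 μC) = -7.80×10^-6 C.
Since E is radial and uniform over the Gaussian sphere, Φ = E·4πr² = Q_enc/ε₀.
E = k|Q_enc|/r² = (8.99×10^9)(7.80×10^-6)/(0.459)² = 3.33×10^5 N/C.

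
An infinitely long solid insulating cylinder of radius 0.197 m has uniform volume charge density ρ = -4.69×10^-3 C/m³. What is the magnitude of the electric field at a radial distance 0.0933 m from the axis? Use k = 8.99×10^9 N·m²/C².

Choose a coaxial cylinder of radius r = 0.0933 m (arbitrary length L) as the Gaussian surface (r < R).
Charge inside radius r per length L is ρ·πr²·L, so λ_enc = ρπr² = -1.283×10^-4 C/m.
Gauss's law: E·2πrL = λ_enc L/ε₀.
E = 2k|λ_enc|/r = 2(8.99×10^9)(1.283×10^-4)/(0.0933) = 2.47×10^7 N/C.

E ≈ 2.47×10^7 N/C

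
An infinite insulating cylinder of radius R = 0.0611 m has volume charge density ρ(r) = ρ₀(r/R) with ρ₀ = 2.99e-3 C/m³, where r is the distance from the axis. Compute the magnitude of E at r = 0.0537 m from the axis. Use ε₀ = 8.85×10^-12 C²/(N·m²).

E ≈ 5.32×10^6 N/C

By cylindrical symmetry E is radial; use a coaxial Gaussian cylinder of radius 0.0537 m and length L (r < R).
Integrating ρ over the cross-section to radius r: λ_enc = (2πρ₀/R) ∫₀^r r'^2 dr' = 2πρ₀ r^3/(3·R) = 1.587×10^-5 C/m.
Applying ∮E·dA = Q_enc/ε₀ with the end caps contributing no flux:
E = |λ_enc|/(2πε₀r) = (1.587×10^-5)/(2π·8.85×10^-12·0.0537) = 5.32e6 N/C.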